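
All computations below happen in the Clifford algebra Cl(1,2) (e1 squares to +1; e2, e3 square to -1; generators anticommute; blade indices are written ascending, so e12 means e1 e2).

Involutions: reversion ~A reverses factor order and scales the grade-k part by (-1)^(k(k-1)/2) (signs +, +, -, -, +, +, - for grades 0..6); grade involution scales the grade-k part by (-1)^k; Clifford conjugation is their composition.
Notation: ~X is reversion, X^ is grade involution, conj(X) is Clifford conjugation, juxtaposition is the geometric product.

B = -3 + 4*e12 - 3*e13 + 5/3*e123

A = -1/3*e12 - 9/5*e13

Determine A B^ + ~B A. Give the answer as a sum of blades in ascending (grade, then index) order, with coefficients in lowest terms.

first term: 61/15 - 3*e2 + 5/9*e3 + e12 + 27/5*e13 - 41/5*e23
second term: -61/15 - 3*e2 + 5/9*e3 + e12 + 27/5*e13 - 41/5*e23
Answer: -6*e2 + 10/9*e3 + 2*e12 + 54/5*e13 - 82/5*e23


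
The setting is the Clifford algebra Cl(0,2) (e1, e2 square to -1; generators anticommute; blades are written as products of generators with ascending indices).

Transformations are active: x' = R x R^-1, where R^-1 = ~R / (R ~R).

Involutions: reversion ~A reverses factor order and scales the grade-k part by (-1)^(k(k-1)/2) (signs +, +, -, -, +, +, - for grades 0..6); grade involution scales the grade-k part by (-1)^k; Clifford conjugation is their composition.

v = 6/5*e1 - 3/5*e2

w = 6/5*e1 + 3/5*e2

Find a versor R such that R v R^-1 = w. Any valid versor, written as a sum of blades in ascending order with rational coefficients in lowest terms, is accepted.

Equal squares first: v^2 = w^2 = -9/5. Then v + w = 12/5*e1 is a versor taking v to w, provided it is invertible.
Answer: 12/5*e1


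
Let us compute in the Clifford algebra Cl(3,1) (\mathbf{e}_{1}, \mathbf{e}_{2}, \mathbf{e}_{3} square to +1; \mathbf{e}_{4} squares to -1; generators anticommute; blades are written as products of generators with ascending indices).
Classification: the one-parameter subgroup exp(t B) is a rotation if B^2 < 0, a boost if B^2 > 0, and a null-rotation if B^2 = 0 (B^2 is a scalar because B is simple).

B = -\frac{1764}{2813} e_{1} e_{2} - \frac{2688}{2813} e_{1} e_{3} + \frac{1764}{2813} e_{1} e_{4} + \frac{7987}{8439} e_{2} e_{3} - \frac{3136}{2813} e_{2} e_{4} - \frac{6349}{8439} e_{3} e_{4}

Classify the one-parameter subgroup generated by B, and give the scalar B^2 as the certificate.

B^2 term by term: the squares give (-\frac{1764}{2813})^2*(e_{1} e_{2})^2 + (-\frac{2688}{2813})^2*(e_{1} e_{3})^2 + (\frac{1764}{2813})^2*(e_{1} e_{4})^2 + (\frac{7987}{8439})^2*(e_{2} e_{3})^2 + (-\frac{3136}{2813})^2*(e_{2} e_{4})^2 + (-\frac{6349}{8439})^2*(e_{3} e_{4})^2 = \frac{3111696}{7912969}*(-1) + \frac{7225344}{7912969}*(-1) + \frac{3111696}{7912969}*(+1) + \frac{63792169}{71216721}*(-1) + \frac{9834496}{7912969}*(+1) + \frac{40309801}{71216721}*(+1) = 0 (each basis 2-blade squares to minus the product of its generators' squares); cross terms between blades sharing an index anticommute and cancel; the commuting (index-disjoint) pairs give grade-4 terms 2*c*c'*(blade product), which cancel blade by blade — e_{1} e_{2} e_{3} e_{4}: \frac{7466424}{7912969} - \frac{16859136}{7912969} + \frac{9392712}{7912969} = 0 — confirming B is simple. So B^2 = 0.
Answer: null-rotation, certificate B^2 = 0. Key observation: B^2 = 0 is a conjugation invariant, so its sign decides the class regardless of the surface form of B.


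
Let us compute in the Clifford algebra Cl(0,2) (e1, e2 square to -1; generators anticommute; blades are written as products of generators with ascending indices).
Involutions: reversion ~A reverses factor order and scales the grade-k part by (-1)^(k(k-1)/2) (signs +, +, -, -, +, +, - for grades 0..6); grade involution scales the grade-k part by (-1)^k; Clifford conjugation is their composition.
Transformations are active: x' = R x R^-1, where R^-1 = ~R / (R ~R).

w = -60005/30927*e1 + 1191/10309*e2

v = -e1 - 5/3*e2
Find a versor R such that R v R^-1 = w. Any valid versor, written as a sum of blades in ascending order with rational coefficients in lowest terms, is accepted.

Sketch: the shared square -34/9 makes R = v + w = -90932/30927*e1 - 47972/30927*e2 the natural versor; its sandwich fixes that direction, negates (v - w)/2, and sends v to w.
Answer: -90932/30927*e1 - 47972/30927*e2


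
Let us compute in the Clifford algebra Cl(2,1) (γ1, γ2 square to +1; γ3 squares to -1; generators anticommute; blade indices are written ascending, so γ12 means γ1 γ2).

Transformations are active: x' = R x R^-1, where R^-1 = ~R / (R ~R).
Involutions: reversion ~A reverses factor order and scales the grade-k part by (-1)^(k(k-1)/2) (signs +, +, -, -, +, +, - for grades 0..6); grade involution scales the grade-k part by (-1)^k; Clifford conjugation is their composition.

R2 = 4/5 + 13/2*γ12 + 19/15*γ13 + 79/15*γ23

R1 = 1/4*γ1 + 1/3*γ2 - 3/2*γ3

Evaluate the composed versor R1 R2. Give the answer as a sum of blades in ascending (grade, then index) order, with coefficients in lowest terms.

Distribute over the terms of R1 (each basis-blade product reordered to ascending indices, repeated generators contracted through their squares):
(1/4*γ1) R2 = 1/5*γ1 + 13/8*γ2 + 19/60*γ3 + 79/60*γ123
(1/3*γ2) R2 = -13/6*γ1 + 4/15*γ2 + 79/45*γ3 - 19/45*γ123
(-3/2*γ3) R2 = -19/10*γ1 - 79/10*γ2 - 6/5*γ3 - 39/4*γ123
Summing the partial products and collecting blades:
Answer: -58/15*γ1 - 721/120*γ2 + 157/180*γ3 - 797/90*γ123


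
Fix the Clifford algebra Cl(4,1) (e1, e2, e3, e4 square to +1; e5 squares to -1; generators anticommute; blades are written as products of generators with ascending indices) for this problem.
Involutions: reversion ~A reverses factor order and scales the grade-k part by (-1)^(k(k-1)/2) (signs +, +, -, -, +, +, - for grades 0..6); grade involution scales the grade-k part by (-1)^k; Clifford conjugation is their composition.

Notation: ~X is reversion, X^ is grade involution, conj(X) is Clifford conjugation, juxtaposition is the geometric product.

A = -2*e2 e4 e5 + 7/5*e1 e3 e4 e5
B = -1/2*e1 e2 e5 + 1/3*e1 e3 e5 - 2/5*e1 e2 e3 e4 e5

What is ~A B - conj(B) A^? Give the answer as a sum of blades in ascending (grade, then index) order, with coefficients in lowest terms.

first term: -14/25*e2 + 7/15*e4 + 4/5*e1 e3 - e1 e4 + 7/10*e2 e3 e4 + 2/3*e1 e2 e3 e4
second term: 14/25*e2 - 7/15*e4 - 4/5*e1 e3 + e1 e4 + 7/10*e2 e3 e4 + 2/3*e1 e2 e3 e4
Answer: -28/25*e2 + 14/15*e4 + 8/5*e1 e3 - 2*e1 e4


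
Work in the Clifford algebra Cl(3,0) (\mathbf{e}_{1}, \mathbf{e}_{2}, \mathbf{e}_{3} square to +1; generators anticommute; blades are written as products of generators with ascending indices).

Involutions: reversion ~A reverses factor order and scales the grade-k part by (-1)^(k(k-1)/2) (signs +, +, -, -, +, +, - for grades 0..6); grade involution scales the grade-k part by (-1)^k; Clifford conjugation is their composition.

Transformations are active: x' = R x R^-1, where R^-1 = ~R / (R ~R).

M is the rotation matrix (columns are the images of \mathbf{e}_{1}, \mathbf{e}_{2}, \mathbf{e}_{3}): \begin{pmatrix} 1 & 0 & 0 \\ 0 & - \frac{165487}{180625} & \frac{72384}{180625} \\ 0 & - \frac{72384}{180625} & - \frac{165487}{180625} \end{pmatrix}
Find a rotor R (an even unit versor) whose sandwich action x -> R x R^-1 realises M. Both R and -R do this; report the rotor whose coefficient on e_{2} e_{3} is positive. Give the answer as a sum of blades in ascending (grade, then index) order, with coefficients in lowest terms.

Method: write R = a + b12*e_{1} e_{2} + b13*e_{1} e_{3} + b23*e_{2} e_{3} with a^2 + b12^2 + b13^2 + b23^2 = 1 (so R^-1 = ~R). Expanding the columns R e_j ~R gives tr M = 4a^2 - 1 and, from the antisymmetric part, M21 - M12 = -4a*b12, M13 - M31 = 4a*b13, M32 - M23 = -4a*b23.
Here tr M = -\frac{150349}{180625}, so a^2 = (1 + tr M)/4 = \frac{7569}{180625} and a = ±\frac{87}{425}. Taking a = \frac{87}{425}: M21 - M12 = 0, M13 - M31 = 0, M32 - M23 = -\frac{144768}{180625}, giving b12 = 0, b13 = 0, b23 = \frac{416}{425}, i.e. R = \frac{87}{425} + \frac{416}{425} e_{2} e_{3}.
Its e_{2} e_{3} coefficient is already positive.
Answer: \frac{87}{425} + \frac{416}{425} e_{2} e_{3}. Key observation: the double cover Spin(3) -> SO(3) sends R and -R to the same matrix (trace -\frac{150349}{180625} here), so the stated sign of the e_{2} e_{3} coefficient is what selects one sheet.


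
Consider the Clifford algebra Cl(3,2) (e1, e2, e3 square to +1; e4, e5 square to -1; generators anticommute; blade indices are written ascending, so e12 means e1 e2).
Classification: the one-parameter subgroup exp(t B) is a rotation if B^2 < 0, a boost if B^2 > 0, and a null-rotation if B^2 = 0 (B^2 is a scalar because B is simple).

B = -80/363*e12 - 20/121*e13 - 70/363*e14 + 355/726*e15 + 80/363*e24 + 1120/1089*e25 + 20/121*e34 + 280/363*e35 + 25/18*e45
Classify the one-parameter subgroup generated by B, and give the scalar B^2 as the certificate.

B^2 term by term: the squares give (-80/363)^2*(e12)^2 + (-20/121)^2*(e13)^2 + (-70/363)^2*(e14)^2 + (355/726)^2*(e15)^2 + (80/363)^2*(e24)^2 + (1120/1089)^2*(e25)^2 + (20/121)^2*(e34)^2 + (280/363)^2*(e35)^2 + (25/18)^2*(e45)^2 = 6400/131769*(-1) + 400/14641*(-1) + 4900/131769*(+1) + 126025/527076*(+1) + 6400/131769*(+1) + 1254400/1185921*(+1) + 400/14641*(+1) + 78400/131769*(+1) + 625/324*(-1) = 0 (each basis 2-blade squares to minus the product of its generators' squares); cross terms between blades sharing an index anticommute and cancel; the commuting (index-disjoint) pairs give grade-4 terms 2*c*c'*(blade product), which cancel blade by blade — e1234: -3200/43923 + 3200/43923 = 0; e1235: -44800/131769 + 44800/131769 = 0; e1245: -2000/3267 + 156800/395307 + 28400/131769 = 0; e1345: -500/1089 + 39200/131769 + 7100/43923 = 0; e2345: -44800/131769 + 44800/131769 = 0 — confirming B is simple. So B^2 = 0.
Answer: null-rotation, certificate B^2 = 0. Why this suffices: the scalar 0 survives any versor conjugation, so its sign alone determines the class however B is presented.


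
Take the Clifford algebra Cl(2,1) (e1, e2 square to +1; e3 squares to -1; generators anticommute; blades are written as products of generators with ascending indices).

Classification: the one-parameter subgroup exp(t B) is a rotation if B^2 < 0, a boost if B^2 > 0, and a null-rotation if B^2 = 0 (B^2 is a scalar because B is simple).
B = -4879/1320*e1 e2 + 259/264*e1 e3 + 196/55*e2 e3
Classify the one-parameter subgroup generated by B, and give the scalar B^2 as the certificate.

B^2 term by term: the squares give (-4879/1320)^2*(e1 e2)^2 + (259/264)^2*(e1 e3)^2 + (196/55)^2*(e2 e3)^2 = 23804641/1742400*(-1) + 67081/69696*(+1) + 38416/3025*(+1) = 0 (each basis 2-blade squares to minus the product of its generators' squares); cross terms between blades sharing an index anticommute and cancel. So B^2 = 0.
Answer: null-rotation, certificate B^2 = 0. No conjugation can change B^2 = 0; the sign gives the class.


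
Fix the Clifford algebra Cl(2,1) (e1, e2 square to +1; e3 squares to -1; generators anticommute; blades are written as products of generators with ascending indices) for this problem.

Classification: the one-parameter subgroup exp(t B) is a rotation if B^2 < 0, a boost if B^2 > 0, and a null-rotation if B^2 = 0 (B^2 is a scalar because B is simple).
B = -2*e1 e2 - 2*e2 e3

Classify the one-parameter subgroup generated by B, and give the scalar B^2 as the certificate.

B^2 term by term: the squares give (-2)^2*(e1 e2)^2 + (-2)^2*(e2 e3)^2 = 4*(-1) + 4*(+1) = 0 (each basis 2-blade squares to minus the product of its generators' squares); cross terms between blades sharing an index anticommute and cancel. So B^2 = 0.
Answer: null-rotation, certificate B^2 = 0. The scalar 0 is the complete invariant here: its sign names the subgroup type.


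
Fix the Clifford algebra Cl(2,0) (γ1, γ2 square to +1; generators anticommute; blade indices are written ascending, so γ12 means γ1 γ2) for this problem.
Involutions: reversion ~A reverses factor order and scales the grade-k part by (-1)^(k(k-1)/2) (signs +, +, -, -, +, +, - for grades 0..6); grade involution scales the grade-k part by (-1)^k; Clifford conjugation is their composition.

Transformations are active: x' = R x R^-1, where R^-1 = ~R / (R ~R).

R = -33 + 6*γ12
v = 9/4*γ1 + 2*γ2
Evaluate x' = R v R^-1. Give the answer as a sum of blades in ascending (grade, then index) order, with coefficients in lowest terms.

~R = -33 - 6*γ12, and R ~R = 1125, so R^-1 = ~R / (1125).
R v = -249/4*γ1 - 159/2*γ2
Answer: 701/500*γ1 + 333/125*γ2


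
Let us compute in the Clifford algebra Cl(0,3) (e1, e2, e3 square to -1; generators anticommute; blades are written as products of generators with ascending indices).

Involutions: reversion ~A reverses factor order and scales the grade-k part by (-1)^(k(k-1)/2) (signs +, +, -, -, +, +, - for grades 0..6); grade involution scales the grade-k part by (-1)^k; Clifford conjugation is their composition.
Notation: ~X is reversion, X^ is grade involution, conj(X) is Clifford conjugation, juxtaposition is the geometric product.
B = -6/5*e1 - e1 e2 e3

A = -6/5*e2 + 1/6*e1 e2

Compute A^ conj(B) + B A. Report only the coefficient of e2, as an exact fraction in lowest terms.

first term: 1/5*e2 + 1/6*e3 - 36/25*e1 e2 - 6/5*e1 e3
second term: 1/5*e2 + 1/6*e3 + 36/25*e1 e2 + 6/5*e1 e3
Answer: 2/5


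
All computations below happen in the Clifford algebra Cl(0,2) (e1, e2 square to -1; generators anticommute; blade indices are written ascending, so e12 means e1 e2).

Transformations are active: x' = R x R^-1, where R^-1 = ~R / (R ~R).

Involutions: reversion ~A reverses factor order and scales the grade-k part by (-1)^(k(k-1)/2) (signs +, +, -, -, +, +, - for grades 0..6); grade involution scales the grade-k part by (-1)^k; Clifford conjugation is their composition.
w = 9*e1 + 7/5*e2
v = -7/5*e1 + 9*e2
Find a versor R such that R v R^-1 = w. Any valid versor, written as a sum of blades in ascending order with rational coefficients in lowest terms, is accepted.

The midline construction: v and w both square to -2074/25, so reflecting in their sum 38/5*e1 + 52/5*e2 exchanges them.
Answer: 38/5*e1 + 52/5*e2


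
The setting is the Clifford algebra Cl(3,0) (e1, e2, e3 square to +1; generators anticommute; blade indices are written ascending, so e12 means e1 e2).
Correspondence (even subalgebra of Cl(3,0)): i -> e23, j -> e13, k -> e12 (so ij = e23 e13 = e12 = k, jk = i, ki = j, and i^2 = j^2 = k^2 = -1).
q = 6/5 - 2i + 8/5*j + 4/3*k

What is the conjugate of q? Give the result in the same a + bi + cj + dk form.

In blades: q = 6/5 + 4/3*e12 + 8/5*e13 - 2*e23.
Quaternion conjugation is reversion on the even subalgebra: the scalar is fixed and every grade-2 blade flips sign, giving 6/5 - 4/3*e12 - 8/5*e13 + 2*e23; translating back:
Answer: 6/5 + 2i - 8/5*j - 4/3*k


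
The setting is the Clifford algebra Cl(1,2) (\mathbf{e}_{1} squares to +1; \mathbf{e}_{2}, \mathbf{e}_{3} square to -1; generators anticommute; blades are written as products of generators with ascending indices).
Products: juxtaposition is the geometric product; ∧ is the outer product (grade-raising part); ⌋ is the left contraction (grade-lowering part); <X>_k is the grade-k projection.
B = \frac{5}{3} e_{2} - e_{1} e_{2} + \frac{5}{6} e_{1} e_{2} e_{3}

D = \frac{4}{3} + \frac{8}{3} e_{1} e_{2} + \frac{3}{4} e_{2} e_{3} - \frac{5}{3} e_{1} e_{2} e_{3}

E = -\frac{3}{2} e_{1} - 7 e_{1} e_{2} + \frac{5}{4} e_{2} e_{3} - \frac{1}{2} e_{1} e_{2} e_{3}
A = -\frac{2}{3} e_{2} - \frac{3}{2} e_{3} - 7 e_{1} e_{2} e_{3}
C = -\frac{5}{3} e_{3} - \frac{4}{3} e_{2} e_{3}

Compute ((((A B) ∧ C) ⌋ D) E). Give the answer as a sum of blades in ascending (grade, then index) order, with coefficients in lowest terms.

step 1: \frac{125}{18} + \frac{2}{3} e_{1} + 7 e_{3} + \frac{5}{4} e_{1} e_{2} - \frac{110}{9} e_{1} e_{3} + \frac{5}{2} e_{2} e_{3} + \frac{3}{2} e_{1} e_{2} e_{3}
step 2: -\frac{625}{54} e_{3} - \frac{10}{9} e_{1} e_{3} - \frac{250}{27} e_{2} e_{3} - \frac{107}{36} e_{1} e_{2} e_{3}
step 3: \frac{215}{108} - \frac{1250}{81} e_{1} - \frac{2275}{216} e_{2} - \frac{3125}{162} e_{1} e_{2}
step 4: \frac{25625}{162} + \frac{1910}{27} e_{1} + \frac{25625}{324} e_{2} + \frac{59125}{2592} e_{3} - \frac{12845}{432} e_{1} e_{2} + \frac{38075}{1296} e_{1} e_{3} + \frac{13225}{1296} e_{2} e_{3} - \frac{13145}{648} e_{1} e_{2} e_{3}
Answer: \frac{25625}{162} + \frac{1910}{27} e_{1} + \frac{25625}{324} e_{2} + \frac{59125}{2592} e_{3} - \frac{12845}{432} e_{1} e_{2} + \frac{38075}{1296} e_{1} e_{3} + \frac{13225}{1296} e_{2} e_{3} - \frac{13145}{648} e_{1} e_{2} e_{3}


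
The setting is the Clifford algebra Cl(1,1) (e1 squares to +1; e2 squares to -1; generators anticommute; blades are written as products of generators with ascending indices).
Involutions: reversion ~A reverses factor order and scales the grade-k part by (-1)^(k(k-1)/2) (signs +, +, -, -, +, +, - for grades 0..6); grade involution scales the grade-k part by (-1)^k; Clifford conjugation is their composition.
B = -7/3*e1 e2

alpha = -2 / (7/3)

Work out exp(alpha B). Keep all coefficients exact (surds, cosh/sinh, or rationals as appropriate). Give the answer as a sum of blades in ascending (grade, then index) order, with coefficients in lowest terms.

B^2 = (-7/3)^2*(e1 e2)^2 = 49/9*(+1) = 49/9 (a basis 2-blade squares to minus the product of its generators' squares).
B^2 = 49/9 — a positive square means the series sums to a boost: l = 7/3, alpha*l = -2, so exp(alpha B) = cosh(-2) + (sinh(-2)/(7/3))*B = cosh(2) + (-3*sinh(2)/7)*B.
Answer: cosh(2) + sinh(2)*e1 e2


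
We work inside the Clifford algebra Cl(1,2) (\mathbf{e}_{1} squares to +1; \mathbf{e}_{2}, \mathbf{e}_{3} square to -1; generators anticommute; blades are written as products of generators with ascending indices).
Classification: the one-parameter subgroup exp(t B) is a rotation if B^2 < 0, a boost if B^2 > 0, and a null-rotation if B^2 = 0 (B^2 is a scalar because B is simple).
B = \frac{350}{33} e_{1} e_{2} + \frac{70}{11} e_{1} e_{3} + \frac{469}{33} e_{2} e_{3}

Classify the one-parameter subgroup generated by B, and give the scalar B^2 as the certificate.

B^2 term by term: the squares give (\frac{350}{33})^2*(e_{1} e_{2})^2 + (\frac{70}{11})^2*(e_{1} e_{3})^2 + (\frac{469}{33})^2*(e_{2} e_{3})^2 = \frac{122500}{1089}*(+1) + \frac{4900}{121}*(+1) + \frac{219961}{1089}*(-1) = -49 (each basis 2-blade squares to minus the product of its generators' squares); cross terms between blades sharing an index anticommute and cancel. So B^2 = -49.
Answer: rotation, certificate B^2 = -49. Key observation: B^2 = -49 is a conjugation invariant, so its sign decides the class regardless of the surface form of B.


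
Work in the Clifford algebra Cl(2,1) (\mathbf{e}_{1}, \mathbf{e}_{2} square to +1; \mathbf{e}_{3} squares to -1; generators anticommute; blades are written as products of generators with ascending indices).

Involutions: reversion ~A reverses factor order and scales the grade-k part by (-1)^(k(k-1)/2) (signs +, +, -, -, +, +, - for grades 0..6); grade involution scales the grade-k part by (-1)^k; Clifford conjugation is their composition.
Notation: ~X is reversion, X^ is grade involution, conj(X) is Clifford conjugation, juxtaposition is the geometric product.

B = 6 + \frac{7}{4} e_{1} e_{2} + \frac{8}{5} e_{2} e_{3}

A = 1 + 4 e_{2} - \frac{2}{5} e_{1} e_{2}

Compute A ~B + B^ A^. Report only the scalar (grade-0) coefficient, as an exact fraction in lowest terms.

first term: \frac{53}{10} + 7 e_{1} + 24 e_{2} - \frac{32}{5} e_{3} - \frac{83}{20} e_{1} e_{2} + \frac{16}{25} e_{1} e_{3} - \frac{8}{5} e_{2} e_{3}
second term: \frac{67}{10} - 7 e_{1} - 24 e_{2} + \frac{32}{5} e_{3} - \frac{13}{20} e_{1} e_{2} + \frac{16}{25} e_{1} e_{3} + \frac{8}{5} e_{2} e_{3}
Answer: 12


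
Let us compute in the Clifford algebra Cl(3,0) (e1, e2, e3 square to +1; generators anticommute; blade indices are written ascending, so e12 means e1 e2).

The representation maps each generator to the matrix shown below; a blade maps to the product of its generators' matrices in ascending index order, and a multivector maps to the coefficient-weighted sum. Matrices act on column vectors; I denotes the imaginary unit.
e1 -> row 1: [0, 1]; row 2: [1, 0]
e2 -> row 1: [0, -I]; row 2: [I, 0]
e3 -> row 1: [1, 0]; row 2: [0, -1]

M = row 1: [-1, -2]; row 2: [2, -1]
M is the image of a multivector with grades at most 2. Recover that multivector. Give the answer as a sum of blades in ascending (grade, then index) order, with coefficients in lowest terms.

Method: 1, rho(e1), rho(e2), rho(e3) form a trace-orthogonal basis of the 2x2 complex matrices (tr(X Y) = 2 if X = Y, else 0), so M = m0*1 + m1*rho(e1) + m2*rho(e2) + m3*rho(e3) with m0 = tr(M)/2 = -1, m1 = tr(M rho(e1))/2 = 0, m2 = tr(M rho(e2))/2 = -2*I, m3 = tr(M rho(e3))/2 = 0.
Multiplying table entries, the bivector images are rho(e12) = I*rho(e3), rho(e13) = -I*rho(e2), rho(e23) = I*rho(e1); with real blade coefficients the real parts of m0..m3 are the coefficients of 1, e1, e2, e3 and the imaginary parts give the bivectors (e23: Im m1, e13: -Im m2, e12: Im m3).
Answer: -1 + 2*e13


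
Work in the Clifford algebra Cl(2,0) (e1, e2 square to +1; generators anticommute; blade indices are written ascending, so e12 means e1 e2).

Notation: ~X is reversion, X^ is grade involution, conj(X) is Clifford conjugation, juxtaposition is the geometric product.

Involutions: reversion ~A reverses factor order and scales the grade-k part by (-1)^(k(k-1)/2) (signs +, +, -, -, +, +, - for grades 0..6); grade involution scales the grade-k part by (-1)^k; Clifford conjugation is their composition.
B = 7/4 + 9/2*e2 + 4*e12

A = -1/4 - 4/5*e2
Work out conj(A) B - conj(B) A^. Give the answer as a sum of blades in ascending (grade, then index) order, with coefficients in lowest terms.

first term: 253/80 - 16/5*e1 + 11/40*e2 - e12
second term: -323/80 - 16/5*e1 + 101/40*e2 + e12
Answer: 36/5 - 9/4*e2 - 2*e12


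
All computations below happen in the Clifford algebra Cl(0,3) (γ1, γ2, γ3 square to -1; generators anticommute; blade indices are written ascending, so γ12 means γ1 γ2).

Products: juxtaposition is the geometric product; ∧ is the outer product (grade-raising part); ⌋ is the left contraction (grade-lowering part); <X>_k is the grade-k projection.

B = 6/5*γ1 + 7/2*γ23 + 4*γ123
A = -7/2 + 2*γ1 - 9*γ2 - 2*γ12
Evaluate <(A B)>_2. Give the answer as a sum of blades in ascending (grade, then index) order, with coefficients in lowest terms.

step 1: -12/5 - 21/5*γ1 - 12/5*γ2 + 79/2*γ3 + 54/5*γ12 - 29*γ13 - 81/4*γ23 - 7*γ123
step 2: 54/5*γ12 - 29*γ13 - 81/4*γ23
Answer: 54/5*γ12 - 29*γ13 - 81/4*γ23


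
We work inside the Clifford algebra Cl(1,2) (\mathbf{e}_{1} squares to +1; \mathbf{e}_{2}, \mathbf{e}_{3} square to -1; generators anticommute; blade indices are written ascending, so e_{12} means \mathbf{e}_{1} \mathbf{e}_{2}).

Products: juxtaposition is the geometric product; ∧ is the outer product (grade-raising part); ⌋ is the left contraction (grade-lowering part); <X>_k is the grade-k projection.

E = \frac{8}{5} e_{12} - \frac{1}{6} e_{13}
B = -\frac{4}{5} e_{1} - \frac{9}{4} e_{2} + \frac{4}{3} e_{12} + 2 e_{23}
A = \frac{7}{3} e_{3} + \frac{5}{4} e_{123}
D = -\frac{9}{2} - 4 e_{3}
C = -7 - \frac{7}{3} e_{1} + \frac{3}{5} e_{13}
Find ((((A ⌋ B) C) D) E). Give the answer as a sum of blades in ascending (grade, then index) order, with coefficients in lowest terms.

step 1: \frac{14}{3} e_{2}
step 2: -\frac{98}{3} e_{2} + \frac{98}{9} e_{12} - \frac{14}{5} e_{123}
step 3: 147 e_{2} - \frac{301}{5} e_{12} + \frac{392}{3} e_{23} - \frac{1393}{45} e_{123}
step 4: -\frac{2408}{25} + \frac{1176}{5} e_{1} - \frac{1393}{270} e_{2} - \frac{11144}{225} e_{3} + \frac{196}{9} e_{12} + \frac{3136}{15} e_{13} - \frac{301}{30} e_{23} + \frac{49}{2} e_{123}
Answer: -\frac{2408}{25} + \frac{1176}{5} e_{1} - \frac{1393}{270} e_{2} - \frac{11144}{225} e_{3} + \frac{196}{9} e_{12} + \frac{3136}{15} e_{13} - \frac{301}{30} e_{23} + \frac{49}{2} e_{123}


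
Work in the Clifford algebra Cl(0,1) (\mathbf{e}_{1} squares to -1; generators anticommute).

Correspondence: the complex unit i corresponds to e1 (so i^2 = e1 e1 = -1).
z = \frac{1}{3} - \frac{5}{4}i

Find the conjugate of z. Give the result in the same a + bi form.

In blades: z = \frac{1}{3} - \frac{5}{4} e_{1}.
Conjugation here is Clifford conjugation: the scalar is fixed and the grade-1 and grade-2 blades all flip sign, giving \frac{1}{3} + \frac{5}{4} e_{1}; translating back:
Answer: \frac{1}{3} + \frac{5}{4}i


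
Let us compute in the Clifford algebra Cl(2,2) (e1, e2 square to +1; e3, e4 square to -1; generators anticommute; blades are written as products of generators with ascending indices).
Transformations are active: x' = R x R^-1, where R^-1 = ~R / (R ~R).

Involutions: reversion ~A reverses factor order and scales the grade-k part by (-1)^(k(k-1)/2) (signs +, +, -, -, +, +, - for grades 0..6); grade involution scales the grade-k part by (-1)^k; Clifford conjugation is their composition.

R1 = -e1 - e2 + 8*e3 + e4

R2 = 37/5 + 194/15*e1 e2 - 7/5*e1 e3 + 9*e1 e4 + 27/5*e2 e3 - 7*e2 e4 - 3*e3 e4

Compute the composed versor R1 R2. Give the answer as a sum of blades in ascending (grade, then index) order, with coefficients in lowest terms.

Distribute over the terms of R1 (each basis-blade product reordered to ascending indices, repeated generators contracted through their squares):
(-e1) R2 = -37/5*e1 - 194/15*e2 + 7/5*e3 - 9*e4 - 27/5*e1 e2 e3 + 7*e1 e2 e4 + 3*e1 e3 e4
(-e2) R2 = 194/15*e1 - 37/5*e2 - 27/5*e3 + 7*e4 - 7/5*e1 e2 e3 + 9*e1 e2 e4 + 3*e2 e3 e4
(8*e3) R2 = -56/5*e1 + 216/5*e2 + 296/5*e3 + 24*e4 + 1552/15*e1 e2 e3 - 72*e1 e3 e4 + 56*e2 e3 e4
(e4) R2 = 9*e1 - 7*e2 - 3*e3 + 37/5*e4 + 194/15*e1 e2 e4 - 7/5*e1 e3 e4 + 27/5*e2 e3 e4
Summing the partial products and collecting blades:
Answer: 10/3*e1 + 238/15*e2 + 261/5*e3 + 147/5*e4 + 290/3*e1 e2 e3 + 434/15*e1 e2 e4 - 352/5*e1 e3 e4 + 322/5*e2 e3 e4


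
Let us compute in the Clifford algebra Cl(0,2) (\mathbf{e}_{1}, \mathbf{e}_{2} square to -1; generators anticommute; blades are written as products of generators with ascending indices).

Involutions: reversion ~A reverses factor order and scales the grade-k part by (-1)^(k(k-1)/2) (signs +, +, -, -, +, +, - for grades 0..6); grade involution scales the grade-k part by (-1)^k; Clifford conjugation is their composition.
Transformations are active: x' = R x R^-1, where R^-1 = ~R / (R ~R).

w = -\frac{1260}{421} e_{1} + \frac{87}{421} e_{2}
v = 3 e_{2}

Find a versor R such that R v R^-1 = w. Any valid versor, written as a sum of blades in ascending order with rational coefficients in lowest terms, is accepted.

Since q(v) = q(w) = -9, the sum R = v + w = -\frac{1260}{421} e_{1} + \frac{1350}{421} e_{2} does the job whenever invertible.
Answer: -\frac{1260}{421} e_{1} + \frac{1350}{421} e_{2}


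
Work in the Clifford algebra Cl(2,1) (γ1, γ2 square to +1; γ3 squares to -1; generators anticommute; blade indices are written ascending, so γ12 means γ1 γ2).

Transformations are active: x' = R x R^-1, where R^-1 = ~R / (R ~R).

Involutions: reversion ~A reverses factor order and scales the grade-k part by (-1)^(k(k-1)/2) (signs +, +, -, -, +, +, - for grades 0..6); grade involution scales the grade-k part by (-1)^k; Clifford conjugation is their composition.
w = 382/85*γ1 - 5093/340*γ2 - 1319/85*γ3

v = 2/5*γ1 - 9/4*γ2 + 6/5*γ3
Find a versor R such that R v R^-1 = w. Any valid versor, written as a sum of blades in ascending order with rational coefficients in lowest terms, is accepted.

R = v + w = 416/85*γ1 - 2929/170*γ2 - 1217/85*γ3 works: the equal norms (1513/400) guarantee its sandwich swaps v into w.
Answer: 416/85*γ1 - 2929/170*γ2 - 1217/85*γ3


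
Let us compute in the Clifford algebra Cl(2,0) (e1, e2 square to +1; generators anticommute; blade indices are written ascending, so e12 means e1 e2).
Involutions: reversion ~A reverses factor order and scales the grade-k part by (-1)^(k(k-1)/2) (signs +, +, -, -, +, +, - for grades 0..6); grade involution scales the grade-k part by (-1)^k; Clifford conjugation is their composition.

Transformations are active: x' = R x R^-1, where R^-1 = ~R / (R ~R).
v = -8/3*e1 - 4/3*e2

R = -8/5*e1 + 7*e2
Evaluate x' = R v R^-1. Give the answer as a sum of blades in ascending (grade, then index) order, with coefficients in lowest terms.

~R = -8/5*e1 + 7*e2, and R ~R = 1289/25, so R^-1 = ~R / (1289/25).
R v = -76/15 + 104/5*e12
Answer: 11528/3867*e1 - 164/3867*e2


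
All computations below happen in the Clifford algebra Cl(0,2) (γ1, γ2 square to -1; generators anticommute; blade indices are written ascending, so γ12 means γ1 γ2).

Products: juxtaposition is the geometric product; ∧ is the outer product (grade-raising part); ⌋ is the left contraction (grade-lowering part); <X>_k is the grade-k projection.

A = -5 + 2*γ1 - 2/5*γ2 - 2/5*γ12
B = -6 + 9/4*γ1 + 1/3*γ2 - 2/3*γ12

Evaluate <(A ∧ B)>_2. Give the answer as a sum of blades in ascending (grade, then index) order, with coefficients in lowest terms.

step 1: 30 - 93/4*γ1 + 11/15*γ2 + 73/10*γ12
step 2: 73/10*γ12
Answer: 73/10*γ12


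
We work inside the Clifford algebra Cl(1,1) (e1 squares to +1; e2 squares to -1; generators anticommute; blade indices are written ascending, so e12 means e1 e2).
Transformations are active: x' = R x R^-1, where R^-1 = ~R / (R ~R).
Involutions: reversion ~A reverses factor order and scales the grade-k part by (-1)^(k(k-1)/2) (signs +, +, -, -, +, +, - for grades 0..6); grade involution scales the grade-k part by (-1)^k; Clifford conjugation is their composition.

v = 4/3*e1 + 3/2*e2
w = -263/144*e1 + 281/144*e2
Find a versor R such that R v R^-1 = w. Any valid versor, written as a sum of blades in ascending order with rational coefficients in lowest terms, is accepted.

Take R = v + w = -71/144*e1 + 497/144*e2. Because q(v) = q(w) = -17/36, conjugation by R sends v exactly to w.
Answer: -71/144*e1 + 497/144*e2


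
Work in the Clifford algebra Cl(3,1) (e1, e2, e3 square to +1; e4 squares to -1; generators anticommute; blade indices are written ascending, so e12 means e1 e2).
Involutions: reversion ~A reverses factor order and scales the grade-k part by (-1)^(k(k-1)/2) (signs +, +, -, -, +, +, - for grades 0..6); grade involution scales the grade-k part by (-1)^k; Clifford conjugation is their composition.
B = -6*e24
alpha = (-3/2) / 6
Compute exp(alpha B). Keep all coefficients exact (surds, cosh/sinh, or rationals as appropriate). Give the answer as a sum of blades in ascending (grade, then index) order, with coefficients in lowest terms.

B^2 = (-6)^2*(e24)^2 = 36*(+1) = 36 (a basis 2-blade squares to minus the product of its generators' squares).
B^2 = 36 — hyperbolic case — the even/odd split gives cosh and sinh: l = 6, alpha*l = -3/2, so exp(alpha B) = cosh(-3/2) + (sinh(-3/2)/6)*B = cosh(3/2) + (-sinh(3/2)/6)*B.
Answer: cosh(3/2) + sinh(3/2)*e24


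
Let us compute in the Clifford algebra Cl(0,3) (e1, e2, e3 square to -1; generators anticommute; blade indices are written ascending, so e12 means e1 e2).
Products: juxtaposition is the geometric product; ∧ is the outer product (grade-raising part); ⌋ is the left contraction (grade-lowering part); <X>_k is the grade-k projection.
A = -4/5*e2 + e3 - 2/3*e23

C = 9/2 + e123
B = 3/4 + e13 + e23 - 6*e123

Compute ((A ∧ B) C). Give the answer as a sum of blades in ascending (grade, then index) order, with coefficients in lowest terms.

step 1: -3/5*e2 + 3/4*e3 - 1/2*e23 + 4/5*e123
step 2: 4/5 + 1/2*e1 - 27/10*e2 + 27/8*e3 - 3/4*e12 - 3/5*e13 - 9/4*e23 + 18/5*e123
Answer: 4/5 + 1/2*e1 - 27/10*e2 + 27/8*e3 - 3/4*e12 - 3/5*e13 - 9/4*e23 + 18/5*e123


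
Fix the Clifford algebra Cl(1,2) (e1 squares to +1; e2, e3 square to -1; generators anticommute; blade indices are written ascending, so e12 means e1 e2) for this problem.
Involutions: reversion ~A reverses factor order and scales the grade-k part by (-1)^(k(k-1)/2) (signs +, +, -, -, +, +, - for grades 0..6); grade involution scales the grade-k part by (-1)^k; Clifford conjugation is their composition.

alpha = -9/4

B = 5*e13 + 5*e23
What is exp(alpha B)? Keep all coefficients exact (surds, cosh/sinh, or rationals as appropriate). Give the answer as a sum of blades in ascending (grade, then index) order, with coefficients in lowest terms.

B^2 term by term: the squares give (5)^2*(e13)^2 + (5)^2*(e23)^2 = 25*(+1) + 25*(-1) = 0 (each basis 2-blade squares to minus the product of its generators' squares); cross terms between blades sharing an index anticommute and cancel. So B^2 = 0.
B^2 = 0, hence only two terms survive: exp(alpha B) = 1 + alpha B (parabolic case).
Answer: 1 - 45/4*e13 - 45/4*e23


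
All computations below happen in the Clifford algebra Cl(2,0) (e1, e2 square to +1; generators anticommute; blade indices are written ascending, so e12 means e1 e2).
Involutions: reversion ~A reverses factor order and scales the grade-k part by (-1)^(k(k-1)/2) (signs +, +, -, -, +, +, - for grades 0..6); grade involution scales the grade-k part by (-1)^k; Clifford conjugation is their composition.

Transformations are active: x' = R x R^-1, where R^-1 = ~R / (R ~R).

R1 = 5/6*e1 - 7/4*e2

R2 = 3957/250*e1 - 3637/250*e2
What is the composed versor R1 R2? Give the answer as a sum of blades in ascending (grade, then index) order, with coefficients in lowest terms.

Distribute over the terms of R1 (each basis-blade product reordered to ascending indices, repeated generators contracted through their squares):
(5/6*e1) R2 = 1319/100 - 3637/300*e12
(-7/4*e2) R2 = 25459/1000 + 27699/1000*e12
Summing the partial products and collecting blades:
Answer: 38649/1000 + 46727/3000*e12


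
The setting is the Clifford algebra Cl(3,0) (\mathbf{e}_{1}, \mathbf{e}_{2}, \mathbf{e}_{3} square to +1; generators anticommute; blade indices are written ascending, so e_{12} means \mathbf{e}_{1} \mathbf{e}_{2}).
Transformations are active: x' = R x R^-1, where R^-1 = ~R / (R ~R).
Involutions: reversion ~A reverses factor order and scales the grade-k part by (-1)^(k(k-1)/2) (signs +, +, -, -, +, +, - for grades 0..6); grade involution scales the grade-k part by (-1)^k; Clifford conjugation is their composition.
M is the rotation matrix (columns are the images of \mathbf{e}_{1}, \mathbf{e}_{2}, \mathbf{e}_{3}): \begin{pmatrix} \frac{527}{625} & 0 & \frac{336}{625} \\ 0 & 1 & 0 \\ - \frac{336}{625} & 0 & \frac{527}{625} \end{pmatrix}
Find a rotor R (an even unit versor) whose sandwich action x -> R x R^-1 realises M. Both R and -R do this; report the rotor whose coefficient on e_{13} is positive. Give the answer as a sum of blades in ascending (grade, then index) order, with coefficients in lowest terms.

Method: write R = a + b12*e_{12} + b13*e_{13} + b23*e_{23} with a^2 + b12^2 + b13^2 + b23^2 = 1 (so R^-1 = ~R). Expanding the columns R e_j ~R gives tr M = 4a^2 - 1 and, from the antisymmetric part, M21 - M12 = -4a*b12, M13 - M31 = 4a*b13, M32 - M23 = -4a*b23.
Here tr M = \frac{1679}{625}, so a^2 = (1 + tr M)/4 = \frac{576}{625} and a = ±\frac{24}{25}. Taking a = \frac{24}{25}: M21 - M12 = 0, M13 - M31 = \frac{672}{625}, M32 - M23 = 0, giving b12 = 0, b13 = \frac{7}{25}, b23 = 0, i.e. R = \frac{24}{25} + \frac{7}{25} e_{13}.
Its e_{13} coefficient is already positive.
Answer: \frac{24}{25} + \frac{7}{25} e_{13}. Why the constraint matters: R and -R act identically through the sandwich — M has trace \frac{1679}{625} either way — so only the sign condition on e_{13} picks one of the two preimages.


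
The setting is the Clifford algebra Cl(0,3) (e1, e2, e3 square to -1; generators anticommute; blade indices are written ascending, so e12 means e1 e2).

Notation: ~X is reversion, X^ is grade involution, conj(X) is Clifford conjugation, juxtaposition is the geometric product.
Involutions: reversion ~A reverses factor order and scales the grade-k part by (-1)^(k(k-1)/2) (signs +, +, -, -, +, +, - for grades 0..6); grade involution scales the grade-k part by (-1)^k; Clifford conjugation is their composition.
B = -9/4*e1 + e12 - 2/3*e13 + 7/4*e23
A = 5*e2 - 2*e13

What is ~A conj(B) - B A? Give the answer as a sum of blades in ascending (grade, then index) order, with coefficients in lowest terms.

first term: -4/3 - 5*e1 + 53/4*e3 - 59/4*e12 + 2*e23 - 10/3*e123
second term: -4/3 - 5*e1 + 17/4*e3 - 31/4*e12 - 2*e23 + 10/3*e123
Answer: 9*e3 - 7*e12 + 4*e23 - 20/3*e123


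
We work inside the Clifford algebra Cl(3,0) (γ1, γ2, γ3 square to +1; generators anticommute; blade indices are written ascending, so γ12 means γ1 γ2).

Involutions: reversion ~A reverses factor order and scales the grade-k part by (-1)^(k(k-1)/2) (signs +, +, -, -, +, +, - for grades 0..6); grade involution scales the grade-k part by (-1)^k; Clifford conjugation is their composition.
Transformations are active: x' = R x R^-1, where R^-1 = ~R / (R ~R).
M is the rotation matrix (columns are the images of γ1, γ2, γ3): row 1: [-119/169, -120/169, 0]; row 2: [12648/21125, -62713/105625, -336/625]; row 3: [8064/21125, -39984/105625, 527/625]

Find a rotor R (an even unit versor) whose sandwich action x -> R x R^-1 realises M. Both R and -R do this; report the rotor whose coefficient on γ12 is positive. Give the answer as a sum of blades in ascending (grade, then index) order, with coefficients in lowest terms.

Method: write R = a + b12*γ12 + b13*γ13 + b23*γ23 with a^2 + b12^2 + b13^2 + b23^2 = 1 (so R^-1 = ~R). Expanding the columns R e_j ~R gives tr M = 4a^2 - 1 and, from the antisymmetric part, M21 - M12 = -4a*b12, M13 - M31 = 4a*b13, M32 - M23 = -4a*b23.
Here tr M = -1921/4225, so a^2 = (1 + tr M)/4 = 576/4225 and a = ±24/65. Taking a = 24/65: M21 - M12 = 27648/21125, M13 - M31 = -8064/21125, M32 - M23 = 672/4225, giving b12 = -288/325, b13 = -84/325, b23 = -7/65, i.e. R = 24/65 - 288/325*γ12 - 84/325*γ13 - 7/65*γ23.
Its γ12 coefficient is negative, so report the other preimage -R.
Answer: -24/65 + 288/325*γ12 + 84/325*γ13 + 7/65*γ23. Key observation: the double cover Spin(3) -> SO(3) sends R and -R to the same matrix (trace -1921/4225 here), so the stated sign of the γ12 coefficient is what selects one sheet.


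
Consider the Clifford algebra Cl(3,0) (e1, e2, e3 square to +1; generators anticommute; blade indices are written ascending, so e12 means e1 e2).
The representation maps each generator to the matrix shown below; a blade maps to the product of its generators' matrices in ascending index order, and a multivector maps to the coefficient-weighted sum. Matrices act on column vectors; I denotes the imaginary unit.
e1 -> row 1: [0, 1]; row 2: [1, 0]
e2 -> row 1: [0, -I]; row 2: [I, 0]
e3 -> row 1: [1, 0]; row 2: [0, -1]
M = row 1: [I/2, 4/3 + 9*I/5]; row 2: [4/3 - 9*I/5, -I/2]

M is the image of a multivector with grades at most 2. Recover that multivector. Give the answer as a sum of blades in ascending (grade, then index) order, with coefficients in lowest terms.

Method: 1, rho(e1), rho(e2), rho(e3) form a trace-orthogonal basis of the 2x2 complex matrices (tr(X Y) = 2 if X = Y, else 0), so M = m0*1 + m1*rho(e1) + m2*rho(e2) + m3*rho(e3) with m0 = tr(M)/2 = 0, m1 = tr(M rho(e1))/2 = 4/3, m2 = tr(M rho(e2))/2 = -9/5, m3 = tr(M rho(e3))/2 = I/2.
Multiplying table entries, the bivector images are rho(e12) = I*rho(e3), rho(e13) = -I*rho(e2), rho(e23) = I*rho(e1); with real blade coefficients the real parts of m0..m3 are the coefficients of 1, e1, e2, e3 and the imaginary parts give the bivectors (e23: Im m1, e13: -Im m2, e12: Im m3).
Answer: 4/3*e1 - 9/5*e2 + 1/2*e12


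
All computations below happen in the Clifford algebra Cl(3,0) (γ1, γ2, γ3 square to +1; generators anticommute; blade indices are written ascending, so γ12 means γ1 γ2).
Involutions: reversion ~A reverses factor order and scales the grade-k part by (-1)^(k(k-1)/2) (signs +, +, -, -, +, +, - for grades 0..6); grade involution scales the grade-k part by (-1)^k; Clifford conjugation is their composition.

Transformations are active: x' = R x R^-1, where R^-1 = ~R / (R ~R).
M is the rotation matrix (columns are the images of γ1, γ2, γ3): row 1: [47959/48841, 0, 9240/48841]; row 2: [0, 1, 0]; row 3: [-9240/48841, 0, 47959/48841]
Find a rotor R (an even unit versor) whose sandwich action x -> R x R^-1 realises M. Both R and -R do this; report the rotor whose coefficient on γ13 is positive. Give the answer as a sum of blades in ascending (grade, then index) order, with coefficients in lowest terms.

Method: write R = a + b12*γ12 + b13*γ13 + b23*γ23 with a^2 + b12^2 + b13^2 + b23^2 = 1 (so R^-1 = ~R). Expanding the columns R e_j ~R gives tr M = 4a^2 - 1 and, from the antisymmetric part, M21 - M12 = -4a*b12, M13 - M31 = 4a*b13, M32 - M23 = -4a*b23.
Here tr M = 144759/48841, so a^2 = (1 + tr M)/4 = 48400/48841 and a = ±220/221. Taking a = 220/221: M21 - M12 = 0, M13 - M31 = 18480/48841, M32 - M23 = 0, giving b12 = 0, b13 = 21/221, b23 = 0, i.e. R = 220/221 + 21/221*γ13.
Its γ13 coefficient is already positive.
Answer: 220/221 + 21/221*γ13. Sheet selection: the two-to-one cover makes ±R indistinguishable at the matrix level (trace 144759/48841), so uniqueness comes from the required sign on γ13.
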